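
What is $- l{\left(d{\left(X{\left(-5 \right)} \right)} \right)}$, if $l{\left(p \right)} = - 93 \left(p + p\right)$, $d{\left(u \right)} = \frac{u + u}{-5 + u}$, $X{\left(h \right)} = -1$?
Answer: $62$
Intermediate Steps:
$d{\left(u \right)} = \frac{2 u}{-5 + u}$
$l{\left(p \right)} = - 186 p$ ($l{\left(p \right)} = - 93 \cdot 2 p = - 186 p$)
$- l{\left(d{\left(X{\left(-5 \right)} \right)} \right)} = - \left(-186\right) 2 \left(-1\right) \frac{1}{-5 - 1} = - \left(-186\right) 2 \left(-1\right) \frac{1}{-6} = - \left(-186\right) 2 \left(-1\right) \left(- \frac{1}{6}\right) = - \frac{-186}{3} = \left(-1\right) \left(-62\right) = 62$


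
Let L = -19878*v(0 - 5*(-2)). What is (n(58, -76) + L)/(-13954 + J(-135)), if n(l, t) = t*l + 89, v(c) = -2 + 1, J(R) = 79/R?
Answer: -2100465/1883869 ≈ -1.1150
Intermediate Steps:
v(c) = -1
n(l, t) = 89 + l*t (n(l, t) = l*t + 89 = 89 + l*t)
L = 19878 (L = -19878*(-1) = 19878)
(n(58, -76) + L)/(-13954 + J(-135)) = ((89 + 58*(-76)) + 19878)/(-13954 + 79/(-135)) = ((89 - 4408) + 19878)/(-13954 + 79*(-1/135)) = (-4319 + 19878)/(-13954 - 79/135) = 15559/(-1883869/135) = 15559*(-135/1883869) = -2100465/1883869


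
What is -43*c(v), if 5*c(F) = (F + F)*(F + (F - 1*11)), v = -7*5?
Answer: -48762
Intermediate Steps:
v = -35
c(F) = 2*F*(-11 + 2*F)/5 (c(F) = ((F + F)*(F + (F - 1*11)))/5 = ((2*F)*(F + (F - 11)))/5 = ((2*F)*(F + (-11 + F)))/5 = ((2*F)*(-11 + 2*F))/5 = (2*F*(-11 + 2*F))/5 = 2*F*(-11 + 2*F)/5)
-43*c(v) = -86*(-35)*(-11 + 2*(-35))/5 = -86*(-35)*(-11 - 70)/5 = -86*(-35)*(-81)/5 = -43*1134 = -48762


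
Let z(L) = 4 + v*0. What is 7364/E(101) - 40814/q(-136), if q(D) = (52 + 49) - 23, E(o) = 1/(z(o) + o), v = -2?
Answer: 30135173/39 ≈ 7.7270e+5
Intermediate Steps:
z(L) = 4 (z(L) = 4 - 2*0 = 4 + 0 = 4)
E(o) = 1/(4 + o)
q(D) = 78 (q(D) = 101 - 23 = 78)
7364/E(101) - 40814/q(-136) = 7364/(1/(4 + 101)) - 40814/78 = 7364/(1/105) - 40814*1/78 = 7364/(1/105) - 20407/39 = 7364*105 - 20407/39 = 773220 - 20407/39 = 30135173/39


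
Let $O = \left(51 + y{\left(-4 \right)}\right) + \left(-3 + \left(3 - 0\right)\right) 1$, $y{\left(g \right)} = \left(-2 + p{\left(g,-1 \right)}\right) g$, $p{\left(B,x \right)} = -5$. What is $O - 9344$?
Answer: $-9265$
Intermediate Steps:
$y{\left(g \right)} = - 7 g$ ($y{\left(g \right)} = \left(-2 - 5\right) g = - 7 g$)
$O = 79$ ($O = \left(51 - -28\right) + \left(-3 + \left(3 - 0\right)\right) 1 = \left(51 + 28\right) + \left(-3 + \left(3 + 0\right)\right) 1 = 79 + \left(-3 + 3\right) 1 = 79 + 0 \cdot 1 = 79 + 0 = 79$)
$O - 9344 = 79 - 9344 = -9265$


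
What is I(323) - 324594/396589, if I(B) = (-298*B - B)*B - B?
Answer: -12371472823360/396589 ≈ -3.1195e+7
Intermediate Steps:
I(B) = -B - 299*B² (I(B) = (-299*B)*B - B = -299*B² - B = -B - 299*B²)
I(323) - 324594/396589 = -1*323*(1 + 299*323) - 324594/396589 = -1*323*(1 + 96577) - 324594*1/396589 = -1*323*96578 - 324594/396589 = -31194694 - 324594/396589 = -12371472823360/396589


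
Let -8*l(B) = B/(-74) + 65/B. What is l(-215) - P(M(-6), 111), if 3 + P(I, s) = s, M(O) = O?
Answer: -2757531/25456 ≈ -108.33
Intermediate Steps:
P(I, s) = -3 + s
l(B) = -65/(8*B) + B/592 (l(B) = -(B/(-74) + 65/B)/8 = -(B*(-1/74) + 65/B)/8 = -(-B/74 + 65/B)/8 = -(65/B - B/74)/8 = -65/(8*B) + B/592)
l(-215) - P(M(-6), 111) = (1/592)*(-4810 + (-215)²)/(-215) - (-3 + 111) = (1/592)*(-1/215)*(-4810 + 46225) - 1*108 = (1/592)*(-1/215)*41415 - 108 = -8283/25456 - 108 = -2757531/25456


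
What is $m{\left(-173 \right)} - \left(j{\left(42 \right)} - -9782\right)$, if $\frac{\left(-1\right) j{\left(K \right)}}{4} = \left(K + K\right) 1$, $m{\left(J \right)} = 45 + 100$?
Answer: $-9301$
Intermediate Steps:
$m{\left(J \right)} = 145$
$j{\left(K \right)} = - 8 K$ ($j{\left(K \right)} = - 4 \left(K + K\right) 1 = - 4 \cdot 2 K 1 = - 4 \cdot 2 K = - 8 K$)
$m{\left(-173 \right)} - \left(j{\left(42 \right)} - -9782\right) = 145 - \left(\left(-8\right) 42 - -9782\right) = 145 - \left(-336 + 9782\right) = 145 - 9446 = -9301$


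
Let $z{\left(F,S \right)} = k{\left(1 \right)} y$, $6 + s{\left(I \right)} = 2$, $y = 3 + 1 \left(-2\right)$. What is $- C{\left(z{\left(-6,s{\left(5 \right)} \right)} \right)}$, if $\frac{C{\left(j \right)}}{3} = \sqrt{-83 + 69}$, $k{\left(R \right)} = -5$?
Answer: $- 3 i \sqrt{14} \approx - 11.225 i$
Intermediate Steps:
$y = 1$ ($y = 3 - 2 = 1$)
$s{\left(I \right)} = -4$ ($s{\left(I \right)} = -6 + 2 = -4$)
$z{\left(F,S \right)} = -5$ ($z{\left(F,S \right)} = \left(-5\right) 1 = -5$)
$C{\left(j \right)} = 3 i \sqrt{14}$ ($C{\left(j \right)} = 3 \sqrt{-83 + 69} = 3 \sqrt{-14} = 3 i \sqrt{14}$)
$- C{\left(z{\left(-6,s{\left(5 \right)} \right)} \right)} = - 3 i \sqrt{14}$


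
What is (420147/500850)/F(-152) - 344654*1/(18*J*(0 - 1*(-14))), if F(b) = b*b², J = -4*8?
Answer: 1318852989029/30857702400 ≈ 42.740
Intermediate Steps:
J = -32
F(b) = b³
(420147/500850)/F(-152) - 344654*1/(18*J*(0 - 1*(-14))) = (420147/500850)/((-152)³) - 344654*(-1/(576*(0 - 1*(-14)))) = (420147*(1/500850))/(-3511808) - 344654*(-1/(576*(0 + 14))) = (2223/2650)*(-1/3511808) - 344654/((-576*14)) = -117/489804800 - 344654/(-8064) = -117/489804800 - 344654*(-1/8064) = -117/489804800 + 172327/4032 = 1318852989029/30857702400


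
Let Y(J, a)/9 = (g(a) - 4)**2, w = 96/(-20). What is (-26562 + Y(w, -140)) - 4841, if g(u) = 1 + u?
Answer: 152638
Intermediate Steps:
w = -24/5 (w = 96*(-1/20) = -24/5 ≈ -4.8000)
Y(J, a) = 9*(-3 + a)**2 (Y(J, a) = 9*((1 + a) - 4)**2 = 9*(-3 + a)**2)
(-26562 + Y(w, -140)) - 4841 = (-26562 + 9*(-3 - 140)**2) - 4841 = (-26562 + 9*(-143)**2) - 4841 = (-26562 + 9*20449) - 4841 = (-26562 + 184041) - 4841 = 157479 - 4841 = 152638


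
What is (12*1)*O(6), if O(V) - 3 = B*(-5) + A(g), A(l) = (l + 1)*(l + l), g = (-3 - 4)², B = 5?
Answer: 58536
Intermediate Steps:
g = 49 (g = (-7)² = 49)
A(l) = 2*l*(1 + l) (A(l) = (1 + l)*(2*l) = 2*l*(1 + l))
O(V) = 4878 (O(V) = 3 + (5*(-5) + 2*49*(1 + 49)) = 3 + (-25 + 2*49*50) = 3 + (-25 + 4900) = 3 + 4875 = 4878)
(12*1)*O(6) = (12*1)*4878 = 12*4878 = 58536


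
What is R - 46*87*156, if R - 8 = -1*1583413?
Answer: -2207717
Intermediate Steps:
R = -1583405 (R = 8 - 1*1583413 = 8 - 1583413 = -1583405)
R - 46*87*156 = -1583405 - 46*87*156 = -1583405 - 4002*156 = -1583405 - 1*624312 = -1583405 - 624312 = -2207717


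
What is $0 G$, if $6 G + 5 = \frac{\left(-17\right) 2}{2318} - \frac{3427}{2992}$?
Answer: $0$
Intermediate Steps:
$G = - \frac{21361397}{20806368}$ ($G = - \frac{5}{6} + \frac{\frac{\left(-17\right) 2}{2318} - \frac{3427}{2992}}{6} = - \frac{5}{6} + \frac{\left(-34\right) \frac{1}{2318} - \frac{3427}{2992}}{6} = - \frac{5}{6} + \frac{- \frac{17}{1159} - \frac{3427}{2992}}{6} = - \frac{5}{6} + \frac{1}{6} \left(- \frac{4022757}{3467728}\right) = - \frac{5}{6} - \frac{1340919}{6935456} = - \frac{21361397}{20806368} \approx -1.0267$)
$0 G = 0 \left(- \frac{21361397}{20806368}\right) = 0$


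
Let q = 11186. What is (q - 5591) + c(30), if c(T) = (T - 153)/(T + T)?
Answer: 111859/20 ≈ 5593.0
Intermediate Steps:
c(T) = (-153 + T)/(2*T) (c(T) = (-153 + T)/((2*T)) = (-153 + T)*(1/(2*T)) = (-153 + T)/(2*T))
(q - 5591) + c(30) = (11186 - 5591) + (1/2)*(-153 + 30)/30 = 5595 + (1/2)*(1/30)*(-123) = 5595 - 41/20 = 111859/20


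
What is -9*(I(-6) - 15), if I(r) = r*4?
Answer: 351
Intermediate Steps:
I(r) = 4*r
-9*(I(-6) - 15) = -9*(4*(-6) - 15) = -9*(-24 - 15) = -9*(-39) = 351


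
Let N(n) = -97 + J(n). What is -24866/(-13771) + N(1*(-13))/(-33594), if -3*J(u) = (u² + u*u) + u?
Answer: 114296734/63084951 ≈ 1.8118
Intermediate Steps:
J(u) = -2*u²/3 - u/3 (J(u) = -((u² + u*u) + u)/3 = -((u² + u²) + u)/3 = -(2*u² + u)/3 = -(u + 2*u²)/3 = -2*u²/3 - u/3)
N(n) = -97 - n*(1 + 2*n)/3
-24866/(-13771) + N(1*(-13))/(-33594) = -24866/(-13771) + (-97 - 1*(-13)*(1 + 2*(1*(-13)))/3)/(-33594) = -24866*(-1/13771) + (-97 - ⅓*(-13)*(1 + 2*(-13)))*(-1/33594) = 24866/13771 + (-97 - ⅓*(-13)*(1 - 26))*(-1/33594) = 24866/13771 + (-97 - ⅓*(-13)*(-25))*(-1/33594) = 24866/13771 + (-97 - 325/3)*(-1/33594) = 24866/13771 - 616/3*(-1/33594) = 24866/13771 + 28/4581 = 114296734/63084951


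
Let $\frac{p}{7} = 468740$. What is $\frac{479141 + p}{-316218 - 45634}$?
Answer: $- \frac{3760321}{361852} \approx -10.392$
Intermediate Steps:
$p = 3281180$ ($p = 7 \cdot 468740 = 3281180$)
$\frac{479141 + p}{-316218 - 45634} = \frac{479141 + 3281180}{-316218 - 45634} = \frac{3760321}{-361852} = 3760321 \left(- \frac{1}{361852}\right) = - \frac{3760321}{361852}$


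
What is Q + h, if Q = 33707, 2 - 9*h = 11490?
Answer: 291875/9 ≈ 32431.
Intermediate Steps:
h = -11488/9 (h = 2/9 - ⅑*11490 = 2/9 - 3830/3 = -11488/9 ≈ -1276.4)
Q + h = 33707 - 11488/9 = 291875/9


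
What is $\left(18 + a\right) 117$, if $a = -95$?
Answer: $-9009$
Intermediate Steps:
$\left(18 + a\right) 117 = \left(18 - 95\right) 117 = \left(-77\right) 117 = -9009$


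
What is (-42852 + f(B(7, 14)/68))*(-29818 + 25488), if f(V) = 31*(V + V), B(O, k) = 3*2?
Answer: 3153933030/17 ≈ 1.8553e+8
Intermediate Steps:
B(O, k) = 6
f(V) = 62*V (f(V) = 31*(2*V) = 62*V)
(-42852 + f(B(7, 14)/68))*(-29818 + 25488) = (-42852 + 62*(6/68))*(-29818 + 25488) = (-42852 + 62*(6*(1/68)))*(-4330) = (-42852 + 62*(3/34))*(-4330) = (-42852 + 93/17)*(-4330) = -728391/17*(-4330) = 3153933030/17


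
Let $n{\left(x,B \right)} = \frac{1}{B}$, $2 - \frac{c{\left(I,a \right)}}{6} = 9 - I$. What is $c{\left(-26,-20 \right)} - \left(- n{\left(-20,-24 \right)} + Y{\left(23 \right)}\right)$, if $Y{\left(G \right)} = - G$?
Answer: $- \frac{4201}{24} \approx -175.04$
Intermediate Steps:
$c{\left(I,a \right)} = -42 + 6 I$ ($c{\left(I,a \right)} = 12 - 6 \left(9 - I\right) = 12 + \left(-54 + 6 I\right) = -42 + 6 I$)
$c{\left(-26,-20 \right)} - \left(- n{\left(-20,-24 \right)} + Y{\left(23 \right)}\right) = \left(-42 + 6 \left(-26\right)\right) + \left(\frac{1}{-24} - \left(-1\right) 23\right) = \left(-42 - 156\right) - - \frac{551}{24} = -198 + \left(- \frac{1}{24} + 23\right) = -198 + \frac{551}{24} = - \frac{4201}{24}$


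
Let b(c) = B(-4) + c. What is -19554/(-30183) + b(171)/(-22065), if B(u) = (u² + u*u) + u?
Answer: 141817531/221995965 ≈ 0.63883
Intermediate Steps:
B(u) = u + 2*u² (B(u) = (u² + u²) + u = 2*u² + u = u + 2*u²)
b(c) = 28 + c (b(c) = -4*(1 + 2*(-4)) + c = -4*(1 - 8) + c = -4*(-7) + c = 28 + c)
-19554/(-30183) + b(171)/(-22065) = -19554/(-30183) + (28 + 171)/(-22065) = -19554*(-1/30183) + 199*(-1/22065) = 6518/10061 - 199/22065 = 141817531/221995965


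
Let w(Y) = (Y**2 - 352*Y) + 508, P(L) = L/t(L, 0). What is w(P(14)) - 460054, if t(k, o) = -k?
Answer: -459193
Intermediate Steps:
P(L) = -1 (P(L) = L/((-L)) = L*(-1/L) = -1)
w(Y) = 508 + Y**2 - 352*Y
w(P(14)) - 460054 = (508 + (-1)**2 - 352*(-1)) - 460054 = (508 + 1 + 352) - 460054 = 861 - 460054 = -459193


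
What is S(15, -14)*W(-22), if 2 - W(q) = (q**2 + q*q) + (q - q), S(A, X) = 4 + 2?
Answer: -5796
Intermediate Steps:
S(A, X) = 6
W(q) = 2 - 2*q**2 (W(q) = 2 - ((q**2 + q*q) + (q - q)) = 2 - ((q**2 + q**2) + 0) = 2 - (2*q**2 + 0) = 2 - 2*q**2)
S(15, -14)*W(-22) = 6*(2 - 2*(-22)**2) = 6*(2 - 2*484) = 6*(2 - 968) = 6*(-966) = -5796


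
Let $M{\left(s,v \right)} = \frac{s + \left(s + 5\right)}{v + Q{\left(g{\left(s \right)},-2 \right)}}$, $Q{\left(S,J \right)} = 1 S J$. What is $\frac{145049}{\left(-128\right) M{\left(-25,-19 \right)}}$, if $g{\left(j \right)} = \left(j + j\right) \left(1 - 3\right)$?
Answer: $- \frac{10588577}{1920} \approx -5514.9$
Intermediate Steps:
$g{\left(j \right)} = - 4 j$ ($g{\left(j \right)} = 2 j \left(-2\right) = - 4 j$)
$Q{\left(S,J \right)} = J S$ ($Q{\left(S,J \right)} = S J = J S$)
$M{\left(s,v \right)} = \frac{5 + 2 s}{v + 8 s}$ ($M{\left(s,v \right)} = \frac{s + \left(s + 5\right)}{v - 2 \left(- 4 s\right)} = \frac{s + \left(5 + s\right)}{v + 8 s} = \frac{5 + 2 s}{v + 8 s}$)
$\frac{145049}{\left(-128\right) M{\left(-25,-19 \right)}} = \frac{145049}{\left(-128\right) \frac{5 + 2 \left(-25\right)}{-19 + 8 \left(-25\right)}} = \frac{145049}{\left(-128\right) \frac{5 - 50}{-19 - 200}} = \frac{145049}{\left(-128\right) \frac{1}{-219} \left(-45\right)} = \frac{145049}{\left(-128\right) \left(\left(- \frac{1}{219}\right) \left(-45\right)\right)} = \frac{145049}{\left(-128\right) \frac{15}{73}} = \frac{145049}{- \frac{1920}{73}} = 145049 \left(- \frac{73}{1920}\right) = - \frac{10588577}{1920}$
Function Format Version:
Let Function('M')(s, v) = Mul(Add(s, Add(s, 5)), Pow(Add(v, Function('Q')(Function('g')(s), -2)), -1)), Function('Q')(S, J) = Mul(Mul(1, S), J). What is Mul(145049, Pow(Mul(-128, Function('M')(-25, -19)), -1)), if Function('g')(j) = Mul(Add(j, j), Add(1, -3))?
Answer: Rational(-10588577, 1920) ≈ -5514.9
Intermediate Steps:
Function('g')(j) = Mul(-4, j) (Function('g')(j) = Mul(Mul(2, j), -2) = Mul(-4, j))
Function('Q')(S, J) = Mul(J, S) (Function('Q')(S, J) = Mul(S, J) = Mul(J, S))
Function('M')(s, v) = Mul(Pow(Add(v, Mul(8, s)), -1), Add(5, Mul(2, s))) (Function('M')(s, v) = Mul(Add(s, Add(s, 5)), Pow(Add(v, Mul(-2, Mul(-4, s))), -1)) = Mul(Add(s, Add(5, s)), Pow(Add(v, Mul(8, s)), -1)) = Mul(Add(5, Mul(2, s)), Pow(Add(v, Mul(8, s)), -1)) = Mul(Pow(Add(v, Mul(8, s)), -1), Add(5, Mul(2, s))))
Mul(145049, Pow(Mul(-128, Function('M')(-25, -19)), -1)) = Mul(145049, Pow(Mul(-128, Mul(Pow(Add(-19, Mul(8, -25)), -1), Add(5, Mul(2, -25)))), -1)) = Mul(145049, Pow(Mul(-128, Mul(Pow(Add(-19, -200), -1), Add(5, -50))), -1)) = Mul(145049, Pow(Mul(-128, Mul(Pow(-219, -1), -45)), -1)) = Mul(145049, Pow(Mul(-128, Mul(Rational(-1, 219), -45)), -1)) = Mul(145049, Pow(Mul(-128, Rational(15, 73)), -1)) = Mul(145049, Pow(Rational(-1920, 73), -1)) = Mul(145049, Rational(-73, 1920)) = Rational(-10588577, 1920)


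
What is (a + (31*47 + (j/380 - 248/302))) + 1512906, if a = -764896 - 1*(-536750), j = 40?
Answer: 3690154519/2869 ≈ 1.2862e+6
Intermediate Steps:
a = -228146 (a = -764896 + 536750 = -228146)
(a + (31*47 + (j/380 - 248/302))) + 1512906 = (-228146 + (31*47 + (40/380 - 248/302))) + 1512906 = (-228146 + (1457 + (40*(1/380) - 248*1/302))) + 1512906 = (-228146 + (1457 + (2/19 - 124/151))) + 1512906 = (-228146 + (1457 - 2054/2869)) + 1512906 = (-228146 + 4178079/2869) + 1512906 = -650372795/2869 + 1512906 = 3690154519/2869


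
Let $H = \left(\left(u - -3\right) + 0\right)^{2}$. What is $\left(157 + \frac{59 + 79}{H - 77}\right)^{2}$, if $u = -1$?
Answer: $\frac{128210329}{5329} \approx 24059.0$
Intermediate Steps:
$H = 4$ ($H = \left(\left(-1 - -3\right) + 0\right)^{2} = \left(\left(-1 + 3\right) + 0\right)^{2} = \left(2 + 0\right)^{2} = 2^{2} = 4$)
$\left(157 + \frac{59 + 79}{H - 77}\right)^{2} = \left(157 + \frac{59 + 79}{4 - 77}\right)^{2} = \left(157 + \frac{138}{-73}\right)^{2} = \left(157 + 138 \left(- \frac{1}{73}\right)\right)^{2} = \left(157 - \frac{138}{73}\right)^{2} = \left(\frac{11323}{73}\right)^{2} = \frac{128210329}{5329}$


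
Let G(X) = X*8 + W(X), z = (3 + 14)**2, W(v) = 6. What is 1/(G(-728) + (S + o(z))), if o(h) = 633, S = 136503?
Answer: 1/131318 ≈ 7.6151e-6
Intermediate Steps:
z = 289 (z = 17**2 = 289)
G(X) = 6 + 8*X (G(X) = X*8 + 6 = 8*X + 6 = 6 + 8*X)
1/(G(-728) + (S + o(z))) = 1/((6 + 8*(-728)) + (136503 + 633)) = 1/((6 - 5824) + 137136) = 1/(-5818 + 137136) = 1/131318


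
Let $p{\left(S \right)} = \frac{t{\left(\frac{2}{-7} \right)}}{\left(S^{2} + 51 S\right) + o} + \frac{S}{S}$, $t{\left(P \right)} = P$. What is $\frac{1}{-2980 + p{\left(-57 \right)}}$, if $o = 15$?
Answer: $- \frac{2499}{7444523} \approx -0.00033568$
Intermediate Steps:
$p{\left(S \right)} = 1 - \frac{2}{7 \left(15 + S^{2} + 51 S\right)}$ ($p{\left(S \right)} = \frac{2 \frac{1}{-7}}{\left(S^{2} + 51 S\right) + 15} + \frac{S}{S} = \frac{2 \left(- \frac{1}{7}\right)}{15 + S^{2} + 51 S} + 1 = - \frac{2}{7 \left(15 + S^{2} + 51 S\right)} + 1 = 1 - \frac{2}{7 \left(15 + S^{2} + 51 S\right)}$)
$\frac{1}{-2980 + p{\left(-57 \right)}} = \frac{1}{-2980 + \frac{\frac{103}{7} + \left(-57\right)^{2} + 51 \left(-57\right)}{15 + \left(-57\right)^{2} + 51 \left(-57\right)}} = \frac{1}{-2980 + \frac{\frac{103}{7} + 3249 - 2907}{15 + 3249 - 2907}} = \frac{1}{-2980 + \frac{1}{357} \cdot \frac{2497}{7}} = \frac{1}{-2980 + \frac{2497}{2499}} = \frac{1}{- \frac{7444523}{2499}} = - \frac{2499}{7444523}$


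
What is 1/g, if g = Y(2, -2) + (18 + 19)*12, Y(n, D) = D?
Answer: 1/442 ≈ 0.0022624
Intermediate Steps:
g = 442 (g = -2 + (18 + 19)*12 = -2 + 37*12 = -2 + 444 = 442)
1/g = 1/442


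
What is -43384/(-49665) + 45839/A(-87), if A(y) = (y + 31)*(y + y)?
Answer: 1669343/299280 ≈ 5.5779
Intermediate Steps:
A(y) = 2*y*(31 + y) (A(y) = (31 + y)*(2*y) = 2*y*(31 + y))
-43384/(-49665) + 45839/A(-87) = -43384/(-49665) + 45839/((2*(-87)*(31 - 87))) = -43384*(-1/49665) + 45839/((2*(-87)*(-56))) = 3944/4515 + 45839/9744 = 1669343/299280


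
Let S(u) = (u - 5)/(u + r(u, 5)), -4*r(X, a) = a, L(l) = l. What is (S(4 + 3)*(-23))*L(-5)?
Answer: 40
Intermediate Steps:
r(X, a) = -a/4
S(u) = (-5 + u)/(-5/4 + u) (S(u) = (u - 5)/(u - ¼*5) = (-5 + u)/(u - 5/4) = (-5 + u)/(-5/4 + u))
(S(4 + 3)*(-23))*L(-5) = ((4*(-5 + (4 + 3))/(-5 + 4*(4 + 3)))*(-23))*(-5) = ((4*(-5 + 7)/(-5 + 4*7))*(-23))*(-5) = ((4*2/(-5 + 28))*(-23))*(-5) = ((4*2/23)*(-23))*(-5) = ((4*(1/23)*2)*(-23))*(-5) = ((8/23)*(-23))*(-5) = -8*(-5) = 40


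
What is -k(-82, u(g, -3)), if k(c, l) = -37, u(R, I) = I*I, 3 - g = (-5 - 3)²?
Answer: 37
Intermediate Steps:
g = -61 (g = 3 - (-5 - 3)² = 3 - 1*(-8)² = 3 - 1*64 = 3 - 64 = -61)
u(R, I) = I²
-k(-82, u(g, -3)) = -1*(-37) = 37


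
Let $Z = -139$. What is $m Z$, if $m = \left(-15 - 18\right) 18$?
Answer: $82566$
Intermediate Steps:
$m = -594$ ($m = \left(-33\right) 18 = -594$)
$m Z = \left(-594\right) \left(-139\right) = 82566$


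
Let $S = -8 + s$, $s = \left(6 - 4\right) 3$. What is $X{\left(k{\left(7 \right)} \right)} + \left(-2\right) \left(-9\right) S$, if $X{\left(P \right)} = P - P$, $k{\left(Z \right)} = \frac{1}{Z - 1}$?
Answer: $-36$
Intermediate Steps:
$k{\left(Z \right)} = \frac{1}{-1 + Z}$
$X{\left(P \right)} = 0$
$s = 6$ ($s = 2 \cdot 3 = 6$)
$S = -2$ ($S = -8 + 6 = -2$)
$X{\left(k{\left(7 \right)} \right)} + \left(-2\right) \left(-9\right) S = 0 + \left(-2\right) \left(-9\right) \left(-2\right) = 0 + 18 \left(-2\right) = 0 - 36 = -36$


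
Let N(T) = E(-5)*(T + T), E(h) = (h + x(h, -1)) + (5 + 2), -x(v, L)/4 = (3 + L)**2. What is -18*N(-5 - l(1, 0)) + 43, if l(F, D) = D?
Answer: -2477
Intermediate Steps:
x(v, L) = -4*(3 + L)**2
E(h) = -9 + h (E(h) = (h - 4*(3 - 1)**2) + (5 + 2) = (h - 4*2**2) + 7 = (h - 4*4) + 7 = (h - 16) + 7 = (-16 + h) + 7 = -9 + h)
N(T) = -28*T (N(T) = (-9 - 5)*(T + T) = -28*T)
-18*N(-5 - l(1, 0)) + 43 = -(-504)*(-5 - 1*0) + 43 = -(-504)*(-5 + 0) + 43 = -(-504)*(-5) + 43 = -18*140 + 43 = -2520 + 43 = -2477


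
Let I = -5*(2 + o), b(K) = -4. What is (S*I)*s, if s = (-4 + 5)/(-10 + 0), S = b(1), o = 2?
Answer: -8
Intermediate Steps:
S = -4
I = -20 (I = -5*(2 + 2) = -5*4 = -20)
s = -1/10 (s = 1/(-10) = 1*(-1/10) = -1/10 ≈ -0.10000)
(S*I)*s = -4*(-20)*(-1/10) = 80*(-1/10) = -8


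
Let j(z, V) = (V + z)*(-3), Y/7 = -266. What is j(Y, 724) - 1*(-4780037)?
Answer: 4783451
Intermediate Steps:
Y = -1862 (Y = 7*(-266) = -1862)
j(z, V) = -3*V - 3*z
j(Y, 724) - 1*(-4780037) = (-3*724 - 3*(-1862)) - 1*(-4780037) = (-2172 + 5586) + 4780037 = 3414 + 4780037 = 4783451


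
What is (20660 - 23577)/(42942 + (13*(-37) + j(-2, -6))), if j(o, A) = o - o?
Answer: -2917/42461 ≈ -0.068698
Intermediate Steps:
j(o, A) = 0
(20660 - 23577)/(42942 + (13*(-37) + j(-2, -6))) = (20660 - 23577)/(42942 + (13*(-37) + 0)) = -2917/(42942 + (-481 + 0)) = -2917/(42942 - 481) = -2917/42461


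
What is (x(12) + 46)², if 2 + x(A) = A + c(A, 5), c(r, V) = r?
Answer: 4624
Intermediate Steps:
x(A) = -2 + 2*A (x(A) = -2 + (A + A) = -2 + 2*A)
(x(12) + 46)² = ((-2 + 2*12) + 46)² = ((-2 + 24) + 46)² = (22 + 46)² = 68² = 4624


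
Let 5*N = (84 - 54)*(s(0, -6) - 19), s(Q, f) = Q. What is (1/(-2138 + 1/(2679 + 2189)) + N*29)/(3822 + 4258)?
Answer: -17204067733/42047443320 ≈ -0.40916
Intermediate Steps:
N = -114 (N = ((84 - 54)*(0 - 19))/5 = (30*(-19))/5 = (⅕)*(-570) = -114)
(1/(-2138 + 1/(2679 + 2189)) + N*29)/(3822 + 4258) = (1/(-2138 + 1/(2679 + 2189)) - 114*29)/(3822 + 4258) = (1/(-2138 + 1/4868) - 3306)/8080 = (1/(-2138 + 1/4868) - 3306)*(1/8080) = (1/(-10407783/4868) - 3306)*(1/8080) = (-4868/10407783 - 3306)*(1/8080) = -34408135466/10407783*1/8080 = -17204067733/42047443320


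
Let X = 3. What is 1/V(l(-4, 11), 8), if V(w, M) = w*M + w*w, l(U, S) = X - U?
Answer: 1/105 ≈ 0.0095238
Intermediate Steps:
l(U, S) = 3 - U
V(w, M) = w² + M*w (V(w, M) = M*w + w² = w² + M*w)
1/V(l(-4, 11), 8) = 1/((3 - 1*(-4))*(8 + (3 - 1*(-4)))) = 1/((3 + 4)*(8 + (3 + 4))) = 1/(7*(8 + 7)) = 1/(7*15) = 1/105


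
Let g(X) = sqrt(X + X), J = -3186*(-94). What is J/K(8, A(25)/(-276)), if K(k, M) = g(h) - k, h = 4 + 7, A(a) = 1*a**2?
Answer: -399312/7 - 49914*sqrt(22)/7 ≈ -90490.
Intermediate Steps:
J = 299484
A(a) = a**2
h = 11
g(X) = sqrt(2)*sqrt(X) (g(X) = sqrt(2*X) = sqrt(2)*sqrt(X))
K(k, M) = sqrt(22) - k (K(k, M) = sqrt(2)*sqrt(11) - k = sqrt(22) - k)
J/K(8, A(25)/(-276)) = 299484/(sqrt(22) - 1*8) = 299484/(sqrt(22) - 8) = 299484/(-8 + sqrt(22))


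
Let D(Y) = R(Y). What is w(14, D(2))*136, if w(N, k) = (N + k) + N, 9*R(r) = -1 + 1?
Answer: 3808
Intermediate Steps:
R(r) = 0 (R(r) = (-1 + 1)/9 = (⅑)*0 = 0)
D(Y) = 0
w(N, k) = k + 2*N
w(14, D(2))*136 = (0 + 2*14)*136 = (0 + 28)*136 = 28*136 = 3808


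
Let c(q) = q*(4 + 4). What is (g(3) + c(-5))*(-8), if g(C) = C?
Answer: 296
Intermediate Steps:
c(q) = 8*q (c(q) = q*8 = 8*q)
(g(3) + c(-5))*(-8) = (3 + 8*(-5))*(-8) = (3 - 40)*(-8) = -37*(-8) = 296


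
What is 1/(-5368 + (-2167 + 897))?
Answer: -1/6638 ≈ -0.00015065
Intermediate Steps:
1/(-5368 + (-2167 + 897)) = 1/(-5368 - 1270) = 1/(-6638) = -1/6638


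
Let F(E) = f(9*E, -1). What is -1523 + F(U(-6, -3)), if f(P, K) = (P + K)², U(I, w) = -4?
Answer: -154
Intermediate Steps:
f(P, K) = (K + P)²
F(E) = (-1 + 9*E)²
-1523 + F(U(-6, -3)) = -1523 + (-1 + 9*(-4))² = -1523 + (-1 - 36)² = -1523 + (-37)² = -1523 + 1369 = -154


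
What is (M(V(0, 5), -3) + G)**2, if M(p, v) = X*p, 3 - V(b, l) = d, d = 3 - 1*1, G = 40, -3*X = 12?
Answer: 1296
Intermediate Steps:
X = -4 (X = -1/3*12 = -4)
d = 2 (d = 3 - 1 = 2)
V(b, l) = 1 (V(b, l) = 3 - 1*2 = 3 - 2 = 1)
M(p, v) = -4*p
(M(V(0, 5), -3) + G)**2 = (-4*1 + 40)**2 = (-4 + 40)**2 = 36**2 = 1296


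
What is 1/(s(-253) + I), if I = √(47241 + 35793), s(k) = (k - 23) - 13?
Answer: -289/487 - 3*√9226/487 ≈ -1.1851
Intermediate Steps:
s(k) = -36 + k (s(k) = (-23 + k) - 13 = -36 + k)
I = 3*√9226 (I = √83034 = 3*√9226 ≈ 288.16)
1/(s(-253) + I) = 1/((-36 - 253) + 3*√9226) = 1/(-289 + 3*√9226)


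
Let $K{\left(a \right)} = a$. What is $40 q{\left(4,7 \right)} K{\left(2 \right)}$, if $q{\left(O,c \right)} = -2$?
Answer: $-160$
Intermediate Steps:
$40 q{\left(4,7 \right)} K{\left(2 \right)} = 40 \left(-2\right) 2 = \left(-80\right) 2 = -160$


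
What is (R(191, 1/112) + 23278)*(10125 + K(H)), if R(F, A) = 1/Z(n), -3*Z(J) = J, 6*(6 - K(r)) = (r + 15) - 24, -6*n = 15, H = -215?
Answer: 710131996/3 ≈ 2.3671e+8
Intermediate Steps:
n = -5/2 (n = -1/6*15 = -5/2 ≈ -2.5000)
K(r) = 15/2 - r/6 (K(r) = 6 - ((r + 15) - 24)/6 = 6 - ((15 + r) - 24)/6 = 6 - (-9 + r)/6 = 6 + (3/2 - r/6) = 15/2 - r/6)
Z(J) = -J/3
R(F, A) = 6/5 (R(F, A) = 1/(-1/3*(-5/2)) = 1/(5/6) = 6/5)
(R(191, 1/112) + 23278)*(10125 + K(H)) = (6/5 + 23278)*(10125 + (15/2 - 1/6*(-215))) = 116396*(10125 + (15/2 + 215/6))/5 = 116396*(10125 + 130/3)/5 = (116396/5)*(30505/3) = 710131996/3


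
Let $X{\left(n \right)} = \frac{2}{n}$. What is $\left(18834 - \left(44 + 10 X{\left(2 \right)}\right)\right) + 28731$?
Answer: $47511$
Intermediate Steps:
$\left(18834 - \left(44 + 10 X{\left(2 \right)}\right)\right) + 28731 = \left(18834 - \left(44 + 10 \cdot \frac{2}{2}\right)\right) + 28731 = \left(18834 - \left(44 + 10 \cdot 2 \cdot \frac{1}{2}\right)\right) + 28731 = \left(18834 - 54\right) + 28731 = 18780 + 28731 = 47511$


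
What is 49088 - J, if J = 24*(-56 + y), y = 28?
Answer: 49760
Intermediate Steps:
J = -672 (J = 24*(-56 + 28) = 24*(-28) = -672)
49088 - J = 49088 - 1*(-672) = 49088 + 672 = 49760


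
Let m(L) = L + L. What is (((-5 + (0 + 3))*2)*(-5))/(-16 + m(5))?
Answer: -10/3 ≈ -3.3333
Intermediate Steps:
m(L) = 2*L
(((-5 + (0 + 3))*2)*(-5))/(-16 + m(5)) = (((-5 + (0 + 3))*2)*(-5))/(-16 + 2*5) = (((-5 + 3)*2)*(-5))/(-16 + 10) = (-2*2*(-5))/(-6) = -4*(-5)*(-⅙) = 20*(-⅙) = -10/3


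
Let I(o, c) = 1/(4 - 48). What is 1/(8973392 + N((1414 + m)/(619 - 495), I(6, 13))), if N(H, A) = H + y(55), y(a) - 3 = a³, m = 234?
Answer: 31/283333282 ≈ 1.0941e-7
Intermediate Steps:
y(a) = 3 + a³
I(o, c) = -1/44 (I(o, c) = 1/(-44) = -1/44)
N(H, A) = 166378 + H (N(H, A) = H + (3 + 55³) = H + (3 + 166375) = H + 166378 = 166378 + H)
1/(8973392 + N((1414 + m)/(619 - 495), I(6, 13))) = 1/(8973392 + (166378 + (1414 + 234)/(619 - 495))) = 1/(8973392 + (166378 + 1648/124)) = 1/(8973392 + (166378 + 1648*(1/124))) = 1/(8973392 + (166378 + 412/31)) = 1/(8973392 + 5158130/31) = 1/(283333282/31) = 31/283333282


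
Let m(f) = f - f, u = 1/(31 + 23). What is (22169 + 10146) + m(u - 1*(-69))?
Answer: 32315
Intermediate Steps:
u = 1/54 ≈ 0.018519
m(f) = 0
(22169 + 10146) + m(u - 1*(-69)) = (22169 + 10146) + 0 = 32315 + 0 = 32315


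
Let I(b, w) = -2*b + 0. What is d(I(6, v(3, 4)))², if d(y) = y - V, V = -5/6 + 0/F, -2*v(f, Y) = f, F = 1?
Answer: 4489/36 ≈ 124.69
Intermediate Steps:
v(f, Y) = -f/2
I(b, w) = -2*b
V = -⅚ (V = -5/6 + 0/1 = -5*⅙ + 0*1 = -⅚ + 0 = -⅚ ≈ -0.83333)
d(y) = ⅚ + y (d(y) = y - 1*(-⅚) = y + ⅚ = ⅚ + y)
d(I(6, v(3, 4)))² = (⅚ - 2*6)² = (⅚ - 12)² = (-67/6)² = 4489/36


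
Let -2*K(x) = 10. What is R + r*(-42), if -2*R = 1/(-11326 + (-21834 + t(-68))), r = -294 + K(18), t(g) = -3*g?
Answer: 827722897/65912 ≈ 12558.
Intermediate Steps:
K(x) = -5 (K(x) = -½*10 = -5)
r = -299 (r = -294 - 5 = -299)
R = 1/65912 (R = -1/(2*(-11326 + (-21834 - 3*(-68)))) = -1/(2*(-11326 + (-21834 + 204))) = -1/(2*(-11326 - 21630)) = -½/(-32956) = -½*(-1/32956) = 1/65912 ≈ 1.5172e-5)
R + r*(-42) = 1/65912 - 299*(-42) = 1/65912 + 12558 = 827722897/65912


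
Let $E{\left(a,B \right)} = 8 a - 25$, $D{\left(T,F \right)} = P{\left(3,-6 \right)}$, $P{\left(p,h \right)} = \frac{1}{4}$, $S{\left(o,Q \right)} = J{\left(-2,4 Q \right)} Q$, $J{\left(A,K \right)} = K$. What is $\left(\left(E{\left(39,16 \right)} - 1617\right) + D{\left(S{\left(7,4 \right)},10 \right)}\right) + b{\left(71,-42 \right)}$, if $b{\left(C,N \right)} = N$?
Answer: $- \frac{5487}{4} \approx -1371.8$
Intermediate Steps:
$S{\left(o,Q \right)} = 4 Q^{2}$ ($S{\left(o,Q \right)} = 4 Q Q = 4 Q^{2}$)
$P{\left(p,h \right)} = \frac{1}{4}$
$D{\left(T,F \right)} = \frac{1}{4}$
$E{\left(a,B \right)} = -25 + 8 a$
$\left(\left(E{\left(39,16 \right)} - 1617\right) + D{\left(S{\left(7,4 \right)},10 \right)}\right) + b{\left(71,-42 \right)} = \left(\left(\left(-25 + 8 \cdot 39\right) - 1617\right) + \frac{1}{4}\right) - 42 = \left(\left(\left(-25 + 312\right) - 1617\right) + \frac{1}{4}\right) - 42 = \left(\left(287 - 1617\right) + \frac{1}{4}\right) - 42 = \left(-1330 + \frac{1}{4}\right) - 42 = - \frac{5319}{4} - 42 = - \frac{5487}{4}$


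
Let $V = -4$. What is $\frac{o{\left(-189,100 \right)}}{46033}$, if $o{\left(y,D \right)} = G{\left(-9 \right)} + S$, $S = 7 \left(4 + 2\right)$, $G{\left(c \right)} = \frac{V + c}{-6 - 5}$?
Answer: $\frac{475}{506363} \approx 0.00093806$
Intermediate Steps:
$G{\left(c \right)} = \frac{4}{11} - \frac{c}{11}$ ($G{\left(c \right)} = \frac{-4 + c}{-6 - 5} = \frac{-4 + c}{-11} = \left(-4 + c\right) \left(- \frac{1}{11}\right) = \frac{4}{11} - \frac{c}{11}$)
$S = 42$ ($S = 7 \cdot 6 = 42$)
$o{\left(y,D \right)} = \frac{475}{11}$ ($o{\left(y,D \right)} = \left(\frac{4}{11} - - \frac{9}{11}\right) + 42 = \left(\frac{4}{11} + \frac{9}{11}\right) + 42 = \frac{13}{11} + 42 = \frac{475}{11}$)
$\frac{o{\left(-189,100 \right)}}{46033} = \frac{475}{11 \cdot 46033} = \frac{475}{11} \cdot \frac{1}{46033} = \frac{475}{506363}$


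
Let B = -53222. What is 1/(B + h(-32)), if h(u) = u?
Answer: -1/53254 ≈ -1.8778e-5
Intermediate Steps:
1/(B + h(-32)) = 1/(-53222 - 32) = 1/(-53254) = -1/53254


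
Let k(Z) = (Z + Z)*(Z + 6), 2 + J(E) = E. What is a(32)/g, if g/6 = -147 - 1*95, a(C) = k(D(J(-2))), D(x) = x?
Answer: 4/363 ≈ 0.011019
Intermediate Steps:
J(E) = -2 + E
k(Z) = 2*Z*(6 + Z) (k(Z) = (2*Z)*(6 + Z) = 2*Z*(6 + Z))
a(C) = -16 (a(C) = 2*(-2 - 2)*(6 + (-2 - 2)) = 2*(-4)*(6 - 4) = 2*(-4)*2 = -16)
g = -1452 (g = 6*(-147 - 1*95) = 6*(-147 - 95) = 6*(-242) = -1452)
a(32)/g = -16/(-1452) = -16*(-1/1452) = 4/363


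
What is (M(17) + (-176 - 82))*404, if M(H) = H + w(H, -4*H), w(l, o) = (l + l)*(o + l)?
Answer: -797900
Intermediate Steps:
w(l, o) = 2*l*(l + o) (w(l, o) = (2*l)*(l + o) = 2*l*(l + o))
M(H) = H - 6*H**2 (M(H) = H + 2*H*(H - 4*H) = H + 2*H*(-3*H) = H - 6*H**2)
(M(17) + (-176 - 82))*404 = (17*(1 - 6*17) + (-176 - 82))*404 = (17*(1 - 102) - 258)*404 = (17*(-101) - 258)*404 = (-1717 - 258)*404 = -1975*404 = -797900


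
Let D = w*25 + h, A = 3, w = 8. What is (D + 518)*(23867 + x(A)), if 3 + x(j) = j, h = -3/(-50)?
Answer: 856896901/50 ≈ 1.7138e+7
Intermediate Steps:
h = 3/50 (h = -3*(-1/50) = 3/50 ≈ 0.060000)
x(j) = -3 + j
D = 10003/50 (D = 8*25 + 3/50 = 200 + 3/50 = 10003/50 ≈ 200.06)
(D + 518)*(23867 + x(A)) = (10003/50 + 518)*(23867 + (-3 + 3)) = 35903*(23867 + 0)/50 = (35903/50)*23867 = 856896901/50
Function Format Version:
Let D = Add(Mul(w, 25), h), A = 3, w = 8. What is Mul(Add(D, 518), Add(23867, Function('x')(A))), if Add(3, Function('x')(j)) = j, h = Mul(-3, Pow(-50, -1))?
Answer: Rational(856896901, 50) ≈ 1.7138e+7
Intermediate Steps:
h = Rational(3, 50) (h = Mul(-3, Rational(-1, 50)) = Rational(3, 50) ≈ 0.060000)
Function('x')(j) = Add(-3, j)
D = Rational(10003, 50) (D = Add(Mul(8, 25), Rational(3, 50)) = Add(200, Rational(3, 50)) = Rational(10003, 50) ≈ 200.06)
Mul(Add(D, 518), Add(23867, Function('x')(A))) = Mul(Add(Rational(10003, 50), 518), Add(23867, Add(-3, 3))) = Mul(Rational(35903, 50), Add(23867, 0)) = Mul(Rational(35903, 50), 23867) = Rational(856896901, 50)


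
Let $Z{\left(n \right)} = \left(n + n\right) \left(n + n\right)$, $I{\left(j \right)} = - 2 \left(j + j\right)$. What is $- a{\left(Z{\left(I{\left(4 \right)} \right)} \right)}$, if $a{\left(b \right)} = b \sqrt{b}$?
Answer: $-32768$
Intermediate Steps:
$I{\left(j \right)} = - 4 j$ ($I{\left(j \right)} = - 2 \cdot 2 j = - 4 j$)
$Z{\left(n \right)} = 4 n^{2}$ ($Z{\left(n \right)} = 2 n 2 n = 4 n^{2}$)
$a{\left(b \right)} = b^{\frac{3}{2}}$
$- a{\left(Z{\left(I{\left(4 \right)} \right)} \right)} = - \left(4 \left(\left(-4\right) 4\right)^{2}\right)^{\frac{3}{2}} = - \left(4 \left(-16\right)^{2}\right)^{\frac{3}{2}} = - \left(4 \cdot 256\right)^{\frac{3}{2}} = - 1024^{\frac{3}{2}} = \left(-1\right) 32768 = -32768$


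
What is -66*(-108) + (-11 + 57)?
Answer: 7174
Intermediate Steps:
-66*(-108) + (-11 + 57) = 7128 + 46 = 7174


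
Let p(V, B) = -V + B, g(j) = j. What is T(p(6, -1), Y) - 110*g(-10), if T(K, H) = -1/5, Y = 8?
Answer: 5499/5 ≈ 1099.8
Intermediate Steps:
p(V, B) = B - V
T(K, H) = -⅕ (T(K, H) = -1*⅕ = -⅕)
T(p(6, -1), Y) - 110*g(-10) = -⅕ - 110*(-10) = -⅕ + 1100 = 5499/5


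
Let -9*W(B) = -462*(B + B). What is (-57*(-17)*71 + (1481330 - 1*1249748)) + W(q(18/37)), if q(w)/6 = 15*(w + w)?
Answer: 11446737/37 ≈ 3.0937e+5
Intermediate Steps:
q(w) = 180*w (q(w) = 6*(15*(w + w)) = 6*(15*(2*w)) = 6*(30*w) = 180*w)
W(B) = 308*B/3 (W(B) = -(-154)*(B + B)/3 = -(-154)*2*B/3 = -(-308)*B/3 = 308*B/3)
(-57*(-17)*71 + (1481330 - 1*1249748)) + W(q(18/37)) = (-57*(-17)*71 + (1481330 - 1*1249748)) + 308*(180*(18/37))/3 = (969*71 + (1481330 - 1249748)) + 308*(180*(18*(1/37)))/3 = (68799 + 231582) + 308*(180*(18/37))/3 = 300381 + (308/3)*(3240/37) = 300381 + 332640/37 = 11446737/37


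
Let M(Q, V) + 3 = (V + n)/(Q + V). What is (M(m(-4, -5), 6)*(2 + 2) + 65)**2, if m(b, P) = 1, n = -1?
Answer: 152881/49 ≈ 3120.0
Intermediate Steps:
M(Q, V) = -3 + (-1 + V)/(Q + V) (M(Q, V) = -3 + (V - 1)/(Q + V) = -3 + (-1 + V)/(Q + V))
(M(m(-4, -5), 6)*(2 + 2) + 65)**2 = (((-1 - 3*1 - 2*6)/(1 + 6))*(2 + 2) + 65)**2 = (((-1 - 3 - 12)/7)*4 + 65)**2 = (((1/7)*(-16))*4 + 65)**2 = (-16/7*4 + 65)**2 = (-64/7 + 65)**2 = (391/7)**2 = 152881/49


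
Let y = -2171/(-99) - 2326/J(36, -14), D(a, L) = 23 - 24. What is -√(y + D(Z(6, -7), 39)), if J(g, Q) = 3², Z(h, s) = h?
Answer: -I*√258654/33 ≈ -15.412*I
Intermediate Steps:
J(g, Q) = 9
D(a, L) = -1
y = -7805/33 (y = -2171/(-99) - 2326/9 = -2171*(-1/99) - 2326*⅑ = 2171/99 - 2326/9 = -7805/33 ≈ -236.52)
-√(y + D(Z(6, -7), 39)) = -√(-7805/33 - 1) = -√(-7838/33) = -I*√258654/33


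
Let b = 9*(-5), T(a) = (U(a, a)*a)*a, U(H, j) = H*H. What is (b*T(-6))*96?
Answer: -5598720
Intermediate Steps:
U(H, j) = H²
T(a) = a⁴ (T(a) = (a²*a)*a = a³*a = a⁴)
b = -45
(b*T(-6))*96 = -45*(-6)⁴*96 = -45*1296*96 = -58320*96 = -5598720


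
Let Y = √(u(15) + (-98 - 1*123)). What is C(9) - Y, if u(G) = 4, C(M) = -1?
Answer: -1 - I*√217 ≈ -1.0 - 14.731*I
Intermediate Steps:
Y = I*√217 (Y = √(4 + (-98 - 1*123)) = √(4 + (-98 - 123)) = √(4 - 221) = √(-217) = I*√217 ≈ 14.731*I)
C(9) - Y = -1 - I*√217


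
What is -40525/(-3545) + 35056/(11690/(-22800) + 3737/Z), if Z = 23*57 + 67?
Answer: 39072752267275/2449409951 ≈ 15952.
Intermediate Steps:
Z = 1378 (Z = 1311 + 67 = 1378)
-40525/(-3545) + 35056/(11690/(-22800) + 3737/Z) = -40525/(-3545) + 35056/(11690/(-22800) + 3737/1378) = -40525*(-1/3545) + 35056/(11690*(-1/22800) + 3737*(1/1378)) = 8105/709 + 35056/(-1169/2280 + 3737/1378) = 8105/709 + 35056/(3454739/1570920) = 8105/709 + 35056*(1570920/3454739) = 8105/709 + 55070171520/3454739 = 39072752267275/2449409951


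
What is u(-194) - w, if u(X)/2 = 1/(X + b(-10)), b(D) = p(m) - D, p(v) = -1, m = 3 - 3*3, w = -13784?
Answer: 2550038/185 ≈ 13784.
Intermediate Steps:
m = -6 (m = 3 - 9 = -6)
b(D) = -1 - D
u(X) = 2/(9 + X) (u(X) = 2/(X + (-1 - 1*(-10))) = 2/(X + (-1 + 10)) = 2/(X + 9) = 2/(9 + X))
u(-194) - w = 2/(9 - 194) - 1*(-13784) = 2/(-185) + 13784 = 2*(-1/185) + 13784 = -2/185 + 13784 = 2550038/185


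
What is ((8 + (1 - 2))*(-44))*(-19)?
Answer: 5852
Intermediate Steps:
((8 + (1 - 2))*(-44))*(-19) = ((8 - 1)*(-44))*(-19) = (7*(-44))*(-19) = -308*(-19) = 5852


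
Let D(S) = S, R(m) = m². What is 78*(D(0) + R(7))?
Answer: 3822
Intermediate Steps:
78*(D(0) + R(7)) = 78*(0 + 7²) = 78*(0 + 49) = 78*49 = 3822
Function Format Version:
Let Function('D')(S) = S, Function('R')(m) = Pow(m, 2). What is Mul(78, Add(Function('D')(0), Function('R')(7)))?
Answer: 3822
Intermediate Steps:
Mul(78, Add(Function('D')(0), Function('R')(7))) = Mul(78, Add(0, Pow(7, 2))) = Mul(78, Add(0, 49)) = Mul(78, 49) = 3822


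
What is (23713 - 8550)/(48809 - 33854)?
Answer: 15163/14955 ≈ 1.0139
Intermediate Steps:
(23713 - 8550)/(48809 - 33854) = 15163/14955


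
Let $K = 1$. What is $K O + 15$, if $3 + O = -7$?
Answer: $5$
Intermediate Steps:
$O = -10$ ($O = -3 - 7 = -10$)
$K O + 15 = 1 \left(-10\right) + 15 = -10 + 15 = 5$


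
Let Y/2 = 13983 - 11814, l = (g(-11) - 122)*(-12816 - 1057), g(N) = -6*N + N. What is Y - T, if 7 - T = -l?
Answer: -925160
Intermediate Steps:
g(N) = -5*N
l = 929491 (l = (-5*(-11) - 122)*(-12816 - 1057) = (55 - 122)*(-13873) = -67*(-13873) = 929491)
Y = 4338 (Y = 2*(13983 - 11814) = 2*2169 = 4338)
T = 929498 (T = 7 - (-1)*929491 = 7 - 1*(-929491) = 7 + 929491 = 929498)
Y - T = 4338 - 1*929498 = 4338 - 929498 = -925160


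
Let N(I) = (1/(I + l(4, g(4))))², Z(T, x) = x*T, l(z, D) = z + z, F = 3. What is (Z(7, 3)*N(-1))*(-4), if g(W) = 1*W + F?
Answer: -12/7 ≈ -1.7143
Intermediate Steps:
g(W) = 3 + W (g(W) = 1*W + 3 = W + 3 = 3 + W)
l(z, D) = 2*z
Z(T, x) = T*x
N(I) = (8 + I)⁻² (N(I) = (1/(I + 2*4))² = (1/(I + 8))² = (1/(8 + I))² = (8 + I)⁻²)
(Z(7, 3)*N(-1))*(-4) = ((7*3)/(8 - 1)²)*(-4) = (21/7²)*(-4) = (21*(1/49))*(-4) = (3/7)*(-4) = -12/7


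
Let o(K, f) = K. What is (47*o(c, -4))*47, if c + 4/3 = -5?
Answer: -41971/3 ≈ -13990.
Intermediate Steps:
c = -19/3 (c = -4/3 - 5 = -19/3 ≈ -6.3333)
(47*o(c, -4))*47 = (47*(-19/3))*47 = -893/3*47 = -41971/3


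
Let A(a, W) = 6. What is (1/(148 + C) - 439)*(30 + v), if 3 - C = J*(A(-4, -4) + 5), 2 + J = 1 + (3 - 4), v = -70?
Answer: 3037840/173 ≈ 17560.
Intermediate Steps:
J = -2 (J = -2 + (1 + (3 - 4)) = -2 + (1 - 1) = -2 + 0 = -2)
C = 25 (C = 3 - (-2)*(6 + 5) = 3 - (-2)*11 = 3 - 1*(-22) = 3 + 22 = 25)
(1/(148 + C) - 439)*(30 + v) = (1/(148 + 25) - 439)*(30 - 70) = (1/173 - 439)*(-40) = -75946/173*(-40) = 3037840/173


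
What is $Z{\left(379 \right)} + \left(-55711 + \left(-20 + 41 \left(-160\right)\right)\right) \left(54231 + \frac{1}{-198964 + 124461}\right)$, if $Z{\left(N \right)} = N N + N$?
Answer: $- \frac{251668094289812}{74503} \approx -3.378 \cdot 10^{9}$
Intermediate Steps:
$Z{\left(N \right)} = N + N^{2}$ ($Z{\left(N \right)} = N^{2} + N = N + N^{2}$)
$Z{\left(379 \right)} + \left(-55711 + \left(-20 + 41 \left(-160\right)\right)\right) \left(54231 + \frac{1}{-198964 + 124461}\right) = 379 \left(1 + 379\right) + \left(-55711 + \left(-20 + 41 \left(-160\right)\right)\right) \left(54231 + \frac{1}{-198964 + 124461}\right) = 379 \cdot 380 + \left(-55711 - 6580\right) \left(54231 + \frac{1}{-74503}\right) = 144020 + \left(-55711 - 6580\right) \left(54231 - \frac{1}{74503}\right) = 144020 - \frac{251678824211872}{74503} = - \frac{251668094289812}{74503}$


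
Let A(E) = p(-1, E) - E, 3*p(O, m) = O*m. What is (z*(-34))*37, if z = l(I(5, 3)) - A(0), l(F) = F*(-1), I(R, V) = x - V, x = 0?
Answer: -3774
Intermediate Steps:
p(O, m) = O*m/3 (p(O, m) = (O*m)/3 = O*m/3)
I(R, V) = -V (I(R, V) = 0 - V = -V)
l(F) = -F
A(E) = -4*E/3 (A(E) = (1/3)*(-1)*E - E = -E/3 - E = -4*E/3)
z = 3 (z = -(-1)*3 - (-4)*0/3 = -1*(-3) - 1*0 = 3 + 0 = 3)
(z*(-34))*37 = (3*(-34))*37 = -102*37 = -3774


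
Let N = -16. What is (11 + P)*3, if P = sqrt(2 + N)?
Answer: 33 + 3*I*sqrt(14) ≈ 33.0 + 11.225*I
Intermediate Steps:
P = I*sqrt(14) (P = sqrt(2 - 16) = sqrt(-14) = I*sqrt(14) ≈ 3.7417*I)
(11 + P)*3 = (11 + I*sqrt(14))*3 = 33 + 3*I*sqrt(14)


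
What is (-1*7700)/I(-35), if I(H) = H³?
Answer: 44/245 ≈ 0.17959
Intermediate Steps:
(-1*7700)/I(-35) = (-1*7700)/((-35)³) = -7700/(-42875) = -7700*(-1/42875) = 44/245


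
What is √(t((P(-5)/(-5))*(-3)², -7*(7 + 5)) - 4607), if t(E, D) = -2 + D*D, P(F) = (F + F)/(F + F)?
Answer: √2447 ≈ 49.467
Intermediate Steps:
P(F) = 1 (P(F) = (2*F)/((2*F)) = (2*F)*(1/(2*F)) = 1)
t(E, D) = -2 + D²
√(t((P(-5)/(-5))*(-3)², -7*(7 + 5)) - 4607) = √((-2 + (-7*(7 + 5))²) - 4607) = √((-2 + (-7*12)²) - 4607) = √((-2 + (-84)²) - 4607) = √((-2 + 7056) - 4607) = √(7054 - 4607) = √2447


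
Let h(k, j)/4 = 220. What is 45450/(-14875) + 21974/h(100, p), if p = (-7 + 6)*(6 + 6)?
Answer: 1147469/52360 ≈ 21.915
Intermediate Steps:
p = -12 (p = -1*12 = -12)
h(k, j) = 880 (h(k, j) = 4*220 = 880)
45450/(-14875) + 21974/h(100, p) = 45450/(-14875) + 21974/880 = 45450*(-1/14875) + 21974*(1/880) = -1818/595 + 10987/440 = 1147469/52360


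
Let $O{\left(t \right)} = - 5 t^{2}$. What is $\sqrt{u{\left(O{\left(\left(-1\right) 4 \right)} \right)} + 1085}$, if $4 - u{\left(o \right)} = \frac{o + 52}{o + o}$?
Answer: $\frac{\sqrt{435530}}{20} \approx 32.997$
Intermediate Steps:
$u{\left(o \right)} = 4 - \frac{52 + o}{2 o}$ ($u{\left(o \right)} = 4 - \frac{o + 52}{o + o} = 4 - \frac{52 + o}{2 o}$)
$\sqrt{u{\left(O{\left(\left(-1\right) 4 \right)} \right)} + 1085} = \sqrt{\left(\frac{7}{2} - \frac{26}{\left(-5\right) \left(\left(-1\right) 4\right)^{2}}\right) + 1085} = \sqrt{\left(\frac{7}{2} - \frac{26}{\left(-5\right) \left(-4\right)^{2}}\right) + 1085} = \sqrt{\left(\frac{7}{2} - \frac{26}{\left(-5\right) 16}\right) + 1085} = \sqrt{\left(\frac{7}{2} - \frac{26}{-80}\right) + 1085} = \sqrt{\left(\frac{7}{2} - - \frac{13}{40}\right) + 1085} = \sqrt{\left(\frac{7}{2} + \frac{13}{40}\right) + 1085} = \sqrt{\frac{153}{40} + 1085} = \sqrt{\frac{43553}{40}} = \frac{\sqrt{435530}}{20}$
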